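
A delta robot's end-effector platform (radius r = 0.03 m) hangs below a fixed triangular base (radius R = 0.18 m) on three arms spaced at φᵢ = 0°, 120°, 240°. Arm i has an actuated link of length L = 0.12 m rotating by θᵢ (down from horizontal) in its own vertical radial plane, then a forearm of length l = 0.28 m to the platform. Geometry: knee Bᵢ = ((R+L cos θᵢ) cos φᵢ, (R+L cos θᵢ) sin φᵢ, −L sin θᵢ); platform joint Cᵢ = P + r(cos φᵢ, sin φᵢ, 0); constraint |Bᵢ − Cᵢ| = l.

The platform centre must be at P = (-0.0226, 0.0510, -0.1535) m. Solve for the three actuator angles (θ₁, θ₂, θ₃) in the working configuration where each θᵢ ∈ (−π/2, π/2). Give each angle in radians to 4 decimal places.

θ₁ = 0.6982, θ₂ = -0.2624, θ₃ = 0.7857

arm 1 (φ=0.0°): x'=-0.0226, y'=0.0510
  A=0.1726, B=-0.1535, C=(l²−L²−A²−y'²−z²)/(2L)=0.0335
  √(A²+B²)=0.2310;  θ1 = -0.7269+1.4251 ≈ 0.6982
arm 2 (φ=120.0°): x'=0.0555, y'=-0.0059
  A cos θ + B sin θ = C:  0.0945·cos θ + -0.1535·sin θ = 0.1311
  γ=atan2(-0.1535,0.0945)=-1.0188;  ψ=arccos(0.7273)=0.7565;  θ2=γ+ψ≈-0.2624
arm 3 (φ=240.0°): x'=-0.0329, y'=-0.0451
  A cos θ + B sin θ = C:  0.1829·cos θ + -0.1535·sin θ = 0.0207
  θ3 = atan2(B,A) + arccos(C/0.2388) = 0.7857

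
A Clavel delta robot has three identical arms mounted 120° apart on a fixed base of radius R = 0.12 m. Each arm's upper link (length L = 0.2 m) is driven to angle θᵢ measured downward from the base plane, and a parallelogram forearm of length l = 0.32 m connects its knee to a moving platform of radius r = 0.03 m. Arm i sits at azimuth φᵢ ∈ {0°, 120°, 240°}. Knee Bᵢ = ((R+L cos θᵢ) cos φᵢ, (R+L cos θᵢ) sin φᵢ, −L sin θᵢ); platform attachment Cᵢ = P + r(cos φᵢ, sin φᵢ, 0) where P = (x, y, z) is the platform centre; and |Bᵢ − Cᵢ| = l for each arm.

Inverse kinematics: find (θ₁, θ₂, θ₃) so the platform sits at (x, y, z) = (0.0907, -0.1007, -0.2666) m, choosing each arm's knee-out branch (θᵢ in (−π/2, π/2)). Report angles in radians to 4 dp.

φ1=0.0° → target in arm frame (0.0907, -0.1007)
  A cos θ + B sin θ = C:  -0.0007·cos θ + -0.2666·sin θ = -0.0470
  γ=atan2(-0.2666,-0.0007)=-1.5734;  ψ=arccos(-0.1764)=1.7482;  θ1=γ+ψ≈0.1748
φ2=120.0° → target in arm frame (-0.1326, -0.0282)
  A cos θ + B sin θ = C:  0.2226·cos θ + -0.2666·sin θ = -0.1475
  θ2 = atan2(B,A) + arccos(C/0.3473) = 1.1343
φ3=240.0° → target in arm frame (0.0419, 0.1289)
  A=0.0481, B=-0.2666, C=(l²−L²−A²−y'²−z²)/(2L)=-0.0690
  γ=atan2(-0.2666,0.0481)=-1.3921;  ψ=arccos(-0.2548)=1.8284;  θ3=γ+ψ≈0.4363

θ₁ = 0.1748, θ₂ = 1.1343, θ₃ = 0.4363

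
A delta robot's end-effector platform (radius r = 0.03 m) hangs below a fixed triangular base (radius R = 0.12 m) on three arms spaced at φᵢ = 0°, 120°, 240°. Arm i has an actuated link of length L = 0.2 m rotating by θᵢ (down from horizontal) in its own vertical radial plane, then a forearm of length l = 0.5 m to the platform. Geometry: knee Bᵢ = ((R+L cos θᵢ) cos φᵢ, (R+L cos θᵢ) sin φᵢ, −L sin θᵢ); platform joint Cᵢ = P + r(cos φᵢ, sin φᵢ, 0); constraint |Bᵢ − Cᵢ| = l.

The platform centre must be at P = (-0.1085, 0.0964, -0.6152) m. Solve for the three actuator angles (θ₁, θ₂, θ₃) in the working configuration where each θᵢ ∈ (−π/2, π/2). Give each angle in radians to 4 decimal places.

φ1=0.0° → target in arm frame (-0.1085, 0.0964)
  A=0.1985, B=-0.6152, C=(l²−L²−A²−y'²−z²)/(2L)=-0.5429
  γ=atan2(-0.6152,0.1985)=-1.2587;  ψ=arccos(-0.8399)=2.5678;  θ1=γ+ψ≈1.3091
arm 2 (φ=120.0°): x'=0.1377, y'=0.0458
  A cos θ + B sin θ = C:  -0.0477·cos θ + -0.6152·sin θ = -0.4321
  γ=atan2(-0.6152,-0.0477)=-1.6482;  ψ=arccos(-0.7003)=2.3466;  θ2=γ+ψ≈0.6984
arm 3 (φ=240.0°): x'=-0.0292, y'=-0.1422
  e−x'=0.1192;  (l²−L²−(e−x')²−y'²−z²)/2L = -0.5072
  θ3 = atan2(B,A) + arccos(C/0.6266) = 1.1347

θ₁ = 1.3091, θ₂ = 0.6984, θ₃ = 1.1347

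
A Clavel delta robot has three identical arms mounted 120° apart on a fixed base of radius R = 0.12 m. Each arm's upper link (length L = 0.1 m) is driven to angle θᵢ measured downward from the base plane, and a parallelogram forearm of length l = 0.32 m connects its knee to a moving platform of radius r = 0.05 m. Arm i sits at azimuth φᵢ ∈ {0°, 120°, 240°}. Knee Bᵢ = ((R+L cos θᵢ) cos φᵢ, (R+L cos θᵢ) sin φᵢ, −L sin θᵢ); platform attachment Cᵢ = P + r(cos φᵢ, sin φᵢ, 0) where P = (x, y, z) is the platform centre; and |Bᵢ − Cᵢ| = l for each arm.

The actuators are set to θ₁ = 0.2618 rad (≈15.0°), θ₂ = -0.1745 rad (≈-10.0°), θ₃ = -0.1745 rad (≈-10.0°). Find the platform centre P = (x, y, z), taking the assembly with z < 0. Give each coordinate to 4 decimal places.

(-0.0462, 0.0000, -0.2649)

φ1=0.0°: virtual centre (0.1666, 0.0000, -0.0259), radius l
φ2=120.0°: virtual centre (-0.0842, 0.1459, 0.0174), radius l
φ3=240.0°: virtual centre (-0.0842, -0.1459, 0.0174), radius l
|centre ₂|²−|centre ₁|² = 0.0003;  |centre ₃|²−|centre ₁|² = 0.0003
plane₁₂: -0.5017x+0.2918y+0.0865z = 0.0003
Cramer: x(z) = -0.0005+0.1724z;  y(z) = 0.0000-0.0000z
quadratic in z: (1.0297)z²+(-0.0059)z+(-0.0738)=0, √Δ=0.5514 → z ∈ {-0.2649, 0.2706}; z = -0.2649 (taking z<0)
x = -0.0462, y = 0.0000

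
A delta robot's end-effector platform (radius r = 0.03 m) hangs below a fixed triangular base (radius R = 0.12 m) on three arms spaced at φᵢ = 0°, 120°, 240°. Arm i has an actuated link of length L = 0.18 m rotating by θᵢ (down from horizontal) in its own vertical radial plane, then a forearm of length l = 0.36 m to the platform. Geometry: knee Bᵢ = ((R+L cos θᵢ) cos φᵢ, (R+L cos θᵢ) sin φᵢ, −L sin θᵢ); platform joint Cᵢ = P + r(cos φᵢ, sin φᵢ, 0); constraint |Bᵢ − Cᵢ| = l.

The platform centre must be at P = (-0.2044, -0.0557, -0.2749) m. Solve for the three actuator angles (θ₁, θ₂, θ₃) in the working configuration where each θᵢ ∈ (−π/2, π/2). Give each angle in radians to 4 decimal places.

rotate P by −φ1: (-0.2044, -0.0557, -0.2749)
  A cos θ + B sin θ = C:  0.2944·cos θ + -0.2749·sin θ = -0.1893
  γ=atan2(-0.2749,0.2944)=-0.7512;  ψ=arccos(-0.4699)=2.0600;  θ1=γ+ψ≈1.3089
rotate P by −φ2: (0.0540, 0.2049, -0.2749)
  e−x'=0.0360;  (l²−L²−(e−x')²−y'²−z²)/2L = -0.0601
  √(A²+B²)=0.2773;  θ2 = -1.4404+1.7893 ≈ 0.3489
rotate P by −φ3: (0.1504, -0.1492, -0.2749)
  A cos θ + B sin θ = C:  -0.0604·cos θ + -0.2749·sin θ = -0.0119
  √(A²+B²)=0.2815;  θ3 = -1.7872+1.6130 ≈ -0.1742

θ₁ = 1.3089, θ₂ = 0.3489, θ₃ = -0.1742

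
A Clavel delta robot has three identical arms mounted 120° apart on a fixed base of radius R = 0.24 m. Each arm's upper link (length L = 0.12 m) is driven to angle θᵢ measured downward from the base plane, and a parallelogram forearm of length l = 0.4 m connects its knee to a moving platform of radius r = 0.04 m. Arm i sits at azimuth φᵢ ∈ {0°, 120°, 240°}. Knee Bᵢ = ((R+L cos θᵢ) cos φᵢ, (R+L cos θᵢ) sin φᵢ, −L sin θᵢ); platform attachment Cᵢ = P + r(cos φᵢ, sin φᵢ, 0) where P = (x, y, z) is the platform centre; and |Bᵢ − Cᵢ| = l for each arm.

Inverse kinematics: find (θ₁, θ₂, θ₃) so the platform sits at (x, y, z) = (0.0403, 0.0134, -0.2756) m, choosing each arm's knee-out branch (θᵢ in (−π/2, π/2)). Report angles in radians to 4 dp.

arm 1 (φ=0.0°): x'=0.0403, y'=0.0134
  e−x'=0.1597;  (l²−L²−(e−x')²−y'²−z²)/2L = 0.1832
  √(A²+B²)=0.3185;  θ1 = -1.0456+0.9581 ≈ -0.0875
arm 2 (φ=120.0°): x'=-0.0085, y'=-0.0416
  A cos θ + B sin θ = C:  0.2085·cos θ + -0.2756·sin θ = 0.1018
  √(A²+B²)=0.3456;  θ2 = -0.9230+1.2719 ≈ 0.3489
arm 3 (φ=240.0°): x'=-0.0318, y'=0.0282
  A=0.2318, B=-0.2756, C=(l²−L²−A²−y'²−z²)/(2L)=0.0631
  γ=atan2(-0.2756,0.2318)=-0.8716;  ψ=arccos(0.1752)=1.3947;  θ3=γ+ψ≈0.5231

θ₁ = -0.0875, θ₂ = 0.3489, θ₃ = 0.5231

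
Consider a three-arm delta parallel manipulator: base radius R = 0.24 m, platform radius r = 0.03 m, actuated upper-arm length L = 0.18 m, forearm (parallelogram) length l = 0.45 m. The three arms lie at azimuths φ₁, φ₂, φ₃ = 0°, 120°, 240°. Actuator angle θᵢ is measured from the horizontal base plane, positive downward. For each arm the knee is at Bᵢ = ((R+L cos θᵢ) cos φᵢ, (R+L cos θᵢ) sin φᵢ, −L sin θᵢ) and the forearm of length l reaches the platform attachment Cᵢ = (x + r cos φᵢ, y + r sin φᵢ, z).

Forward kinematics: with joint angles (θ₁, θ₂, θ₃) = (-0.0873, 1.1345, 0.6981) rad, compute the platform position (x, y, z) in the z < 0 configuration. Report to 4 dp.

(0.1287, -0.0608, -0.3461)

centre 1 = (0.3893·cos0.0°, 0.3893·sin0.0°, 0.0157) = (0.3893, 0.0000, 0.0157)
φ2=120.0°: virtual centre (-0.1430, 0.2477, -0.1631), radius l
centre 3 = (0.3479·cos240.0°, 0.3479·sin240.0°, -0.1157) = (-0.1739, -0.3013, -0.1157)
subtract pairs → two planes through P
[-1.0647 0.4955 -0.3577]·P = -0.0434;  [-1.1265 -0.6026 -0.2628]·P = -0.0174
det = 1.1997;  x = 0.0290+-0.2882z,  y = -0.0253+0.1026z
into |P−centre ₁|² = l²: 1.0936z² + 0.1711z + -0.0718 = 0;  Δ = 0.3432;  z = -0.3461 or 0.1896 → z<0 root = -0.3461
x = 0.1287, y = -0.0608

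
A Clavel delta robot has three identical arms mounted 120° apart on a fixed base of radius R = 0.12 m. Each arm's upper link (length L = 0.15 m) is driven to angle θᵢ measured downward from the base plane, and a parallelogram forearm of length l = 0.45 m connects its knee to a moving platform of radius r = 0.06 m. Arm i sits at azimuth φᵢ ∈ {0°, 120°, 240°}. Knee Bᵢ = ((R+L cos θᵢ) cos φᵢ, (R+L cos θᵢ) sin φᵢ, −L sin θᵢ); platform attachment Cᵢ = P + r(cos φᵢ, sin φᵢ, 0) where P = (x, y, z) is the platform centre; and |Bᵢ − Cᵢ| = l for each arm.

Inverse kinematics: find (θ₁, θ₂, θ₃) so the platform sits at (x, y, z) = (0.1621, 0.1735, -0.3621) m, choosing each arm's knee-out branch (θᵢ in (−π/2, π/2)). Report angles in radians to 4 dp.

θ₁ = -0.3489, θ₂ = 0.0003, θ₃ = 0.9599

rotate P by −φ1: (0.1621, 0.1735, -0.3621)
  e−x'=-0.1021;  (l²−L²−(e−x')²−y'²−z²)/2L = 0.0279
  √(A²+B²)=0.3762;  θ1 = -1.8456+1.4967 ≈ -0.3489
φ2=120.0° → target in arm frame (0.0692, -0.2271)
  A cos θ + B sin θ = C:  -0.0092·cos θ + -0.3621·sin θ = -0.0093
  γ=atan2(-0.3621,-0.0092)=-1.5962;  ψ=arccos(-0.0257)=1.5965;  θ2=γ+ψ≈0.0003
arm 3 (φ=240.0°): x'=-0.2313, y'=0.0536
  e−x'=0.2913;  (l²−L²−(e−x')²−y'²−z²)/2L = -0.1295
  γ=atan2(-0.3621,0.2913)=-0.8933;  ψ=arccos(-0.2787)=1.8532;  θ3=γ+ψ≈0.9599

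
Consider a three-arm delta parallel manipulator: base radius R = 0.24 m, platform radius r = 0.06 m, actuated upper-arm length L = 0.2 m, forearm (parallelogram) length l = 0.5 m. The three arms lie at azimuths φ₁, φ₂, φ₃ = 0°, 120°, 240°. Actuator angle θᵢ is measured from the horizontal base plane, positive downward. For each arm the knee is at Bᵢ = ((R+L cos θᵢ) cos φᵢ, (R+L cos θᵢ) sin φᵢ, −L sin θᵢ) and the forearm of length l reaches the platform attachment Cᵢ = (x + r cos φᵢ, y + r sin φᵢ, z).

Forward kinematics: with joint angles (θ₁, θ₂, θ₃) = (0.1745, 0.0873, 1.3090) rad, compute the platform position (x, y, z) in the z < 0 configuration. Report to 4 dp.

(0.1017, 0.1979, -0.4022)

φ1=0.0°: virtual centre (0.3770, 0.0000, -0.0347), radius l
S2 = (0.3792·cos120.0°, 0.3792·sin120.0°, -0.0174) = (-0.1896, 0.3284, -0.0174)
S3 = (0.2318·cos240.0°, 0.2318·sin240.0°, -0.1932) = (-0.1159, -0.2007, -0.1932)
eliminate P² terms by subtracting sphere 1 from 2 and 3
plane₁₂: -1.1332x+0.6569y+0.0346z = 0.0008
det = 1.1023;  x = 0.0308+-0.1763z,  y = 0.0545+-0.3567z
quadratic in z: (1.1583)z²+(0.1526)z+(-0.1260)=0, √Δ=0.7792 → z ∈ {-0.4022, 0.2705}; z = -0.4022 (taking z<0)
x = 0.1017, y = 0.1979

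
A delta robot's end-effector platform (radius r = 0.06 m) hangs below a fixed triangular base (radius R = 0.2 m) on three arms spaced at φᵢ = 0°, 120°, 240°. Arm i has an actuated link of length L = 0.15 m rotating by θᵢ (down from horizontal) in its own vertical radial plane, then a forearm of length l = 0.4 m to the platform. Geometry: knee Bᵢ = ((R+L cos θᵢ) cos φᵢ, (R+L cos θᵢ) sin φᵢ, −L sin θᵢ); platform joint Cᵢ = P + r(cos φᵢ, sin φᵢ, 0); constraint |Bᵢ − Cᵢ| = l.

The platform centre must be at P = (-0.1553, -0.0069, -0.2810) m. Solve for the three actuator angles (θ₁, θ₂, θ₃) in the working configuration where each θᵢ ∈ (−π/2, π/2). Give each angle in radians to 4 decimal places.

θ₁ = 1.0472, θ₂ = -0.1748, θ₃ = -0.2622

φ1=0.0° → target in arm frame (-0.1553, -0.0069)
  e−x'=0.2953;  (l²−L²−(e−x')²−y'²−z²)/2L = -0.0957
  √(A²+B²)=0.4076;  θ1 = -0.7606+1.8078 ≈ 1.0472
rotate P by −φ2: (0.0717, 0.1379, -0.2810)
  e−x'=0.0683;  (l²−L²−(e−x')²−y'²−z²)/2L = 0.1161
  √(A²+B²)=0.2892;  θ2 = -1.3323+1.1575 ≈ -0.1748
arm 3 (φ=240.0°): x'=0.0836, y'=-0.1310
  A cos θ + B sin θ = C:  0.0564·cos θ + -0.2810·sin θ = 0.1273
  √(A²+B²)=0.2866;  θ3 = -1.3728+1.1106 ≈ -0.2622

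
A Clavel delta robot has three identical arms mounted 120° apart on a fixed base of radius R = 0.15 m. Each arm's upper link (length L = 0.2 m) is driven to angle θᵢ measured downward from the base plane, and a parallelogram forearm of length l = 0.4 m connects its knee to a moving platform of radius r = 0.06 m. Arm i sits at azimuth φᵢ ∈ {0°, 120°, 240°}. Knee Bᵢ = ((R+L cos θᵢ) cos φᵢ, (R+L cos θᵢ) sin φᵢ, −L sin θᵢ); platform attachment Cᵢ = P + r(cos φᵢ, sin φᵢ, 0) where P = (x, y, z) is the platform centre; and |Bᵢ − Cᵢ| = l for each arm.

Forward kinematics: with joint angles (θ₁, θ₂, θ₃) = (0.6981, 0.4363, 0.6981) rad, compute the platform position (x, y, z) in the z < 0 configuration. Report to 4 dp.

(-0.0268, 0.0463, -0.4201)

O1 = (0.2432·cos0.0°, 0.2432·sin0.0°, -0.1286) = (0.2432, 0.0000, -0.1286)
arm 2 at φ=120.0°: ρ2 = 0.2713;  O2 = (-0.1356, 0.2349, -0.0845)
arm 3 at φ=240.0°: ρ3 = 0.2432;  O3 = (-0.1216, -0.2106, -0.1286)
eliminate P² terms by subtracting sphere 1 from 2 and 3
[-0.7577 0.4698 0.0881]·P = 0.0050;  [-0.7296 -0.4213 0.0000]·P = 0.0000
Cramer: x(z) = -0.0032+0.0560z;  y(z) = 0.0056-0.0971z
sphere 1 gives Az²+Bz+C=0 with A=1.0126, B=0.2284, C=-0.0827;  B²−4AC=0.3872;  roots -0.4201, 0.1945;  negative root z = -0.4201
x = -0.0268, y = 0.0463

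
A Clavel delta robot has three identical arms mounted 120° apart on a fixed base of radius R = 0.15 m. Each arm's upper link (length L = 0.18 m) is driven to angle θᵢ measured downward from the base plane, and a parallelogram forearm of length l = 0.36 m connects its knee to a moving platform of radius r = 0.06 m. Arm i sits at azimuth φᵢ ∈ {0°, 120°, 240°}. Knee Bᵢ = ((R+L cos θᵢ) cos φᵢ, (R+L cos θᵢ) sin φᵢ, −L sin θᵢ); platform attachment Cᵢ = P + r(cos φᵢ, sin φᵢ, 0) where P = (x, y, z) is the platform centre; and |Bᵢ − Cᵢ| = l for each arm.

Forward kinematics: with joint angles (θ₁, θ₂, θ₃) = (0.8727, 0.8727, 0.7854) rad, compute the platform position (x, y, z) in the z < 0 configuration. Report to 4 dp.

(-0.0087, -0.0151, -0.4267)

φ1=0.0°: virtual centre (0.2057, 0.0000, -0.1379), radius l
arm 2 at φ=120.0°: ρ2 = 0.2057;  S2 = (-0.1028, 0.1781, -0.1379)
arm 3 at φ=240.0°: ρ3 = 0.2173;  S3 = (-0.1086, -0.1882, -0.1273)
|S₂|²−|S₁|² = 0.0000;  |S₃|²−|S₁|² = 0.0021
plane₁₂: -0.6171x+0.3563y+0.0000z = 0.0000
det = 0.4562;  x = -0.0016+0.0166z,  y = -0.0028+0.0287z
sphere 1 gives Az²+Bz+C=0 with A=1.0011, B=0.2687, C=-0.0676;  B²−4AC=0.3429;  roots -0.4267, 0.1582;  negative root z = -0.4267
x = -0.0087, y = -0.0151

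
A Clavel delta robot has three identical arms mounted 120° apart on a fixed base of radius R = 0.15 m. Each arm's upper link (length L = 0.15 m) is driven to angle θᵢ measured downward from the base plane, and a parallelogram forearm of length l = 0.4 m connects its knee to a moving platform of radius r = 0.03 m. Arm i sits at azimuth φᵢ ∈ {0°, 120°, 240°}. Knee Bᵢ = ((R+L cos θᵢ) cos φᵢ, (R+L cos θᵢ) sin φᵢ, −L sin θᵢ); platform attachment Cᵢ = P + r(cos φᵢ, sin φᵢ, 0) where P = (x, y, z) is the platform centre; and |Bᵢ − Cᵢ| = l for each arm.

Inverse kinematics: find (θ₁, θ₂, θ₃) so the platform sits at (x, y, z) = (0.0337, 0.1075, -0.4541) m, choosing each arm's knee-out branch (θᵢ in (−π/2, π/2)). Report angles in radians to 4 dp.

θ₁ = 0.8726, θ₂ = 0.6980, θ₃ = 1.3963

rotate P by −φ1: (0.0337, 0.1075, -0.4541)
  e−x'=0.0863;  (l²−L²−(e−x')²−y'²−z²)/2L = -0.2924
  √(A²+B²)=0.4622;  θ1 = -1.3830+2.2556 ≈ 0.8726
φ2=120.0° → target in arm frame (0.0762, -0.0829)
  e−x'=0.0438;  (l²−L²−(e−x')²−y'²−z²)/2L = -0.2583
  √(A²+B²)=0.4562;  θ2 = -1.4747+2.1728 ≈ 0.6980
φ3=240.0° → target in arm frame (-0.1099, -0.0246)
  e−x'=0.2299;  (l²−L²−(e−x')²−y'²−z²)/2L = -0.4073
  √(A²+B²)=0.5090;  θ3 = -1.1021+2.4984 ≈ 1.3963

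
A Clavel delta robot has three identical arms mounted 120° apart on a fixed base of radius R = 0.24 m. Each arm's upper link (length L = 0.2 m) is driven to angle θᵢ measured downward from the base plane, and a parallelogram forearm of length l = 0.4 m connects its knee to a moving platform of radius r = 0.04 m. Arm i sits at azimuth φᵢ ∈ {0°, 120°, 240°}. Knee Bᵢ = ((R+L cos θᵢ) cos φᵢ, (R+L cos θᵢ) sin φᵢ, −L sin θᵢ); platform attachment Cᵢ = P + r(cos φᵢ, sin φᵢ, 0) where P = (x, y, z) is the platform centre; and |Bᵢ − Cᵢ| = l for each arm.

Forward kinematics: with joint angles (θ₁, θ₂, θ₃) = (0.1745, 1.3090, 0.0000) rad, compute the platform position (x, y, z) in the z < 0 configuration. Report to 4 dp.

centre 1 = (0.3970·cos0.0°, 0.3970·sin0.0°, -0.0347) = (0.3970, 0.0000, -0.0347)
φ2=120.0°: virtual centre (-0.1259, 0.2180, -0.1932), radius l
φ3=240.0°: virtual centre (-0.2000, -0.3464, 0.0000), radius l
|centre ₂|²−|centre ₁|² = -0.0581;  |centre ₃|²−|centre ₁|² = 0.0012
plane₁₂: -1.0457x+0.4361y+-0.3169z = -0.0581
det = 1.2451;  x = 0.0319+-0.1520z,  y = -0.0567+0.3622z
quadratic in z: (1.1543)z²+(0.1394)z+(-0.0223)=0, √Δ=0.3498 → z ∈ {-0.2119, 0.0912}; z = -0.2119 (taking z<0)
x = 0.0641, y = -0.1335

(0.0641, -0.1335, -0.2119)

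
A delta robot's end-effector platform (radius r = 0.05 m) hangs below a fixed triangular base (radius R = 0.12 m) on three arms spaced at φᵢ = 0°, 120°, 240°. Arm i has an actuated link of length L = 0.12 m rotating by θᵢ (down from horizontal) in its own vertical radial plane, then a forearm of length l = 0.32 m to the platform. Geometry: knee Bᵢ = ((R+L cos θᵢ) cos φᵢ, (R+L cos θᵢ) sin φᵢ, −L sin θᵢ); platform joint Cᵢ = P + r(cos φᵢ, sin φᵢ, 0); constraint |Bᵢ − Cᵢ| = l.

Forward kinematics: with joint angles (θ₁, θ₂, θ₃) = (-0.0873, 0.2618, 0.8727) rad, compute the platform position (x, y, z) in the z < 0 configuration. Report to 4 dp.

O1 = (0.1895·cos0.0°, 0.1895·sin0.0°, 0.0105) = (0.1895, 0.0000, 0.0105)
φ2=120.0°: virtual centre (-0.0930, 0.1610, -0.0311), radius l
O3 = (0.1471·cos240.0°, 0.1471·sin240.0°, -0.0919) = (-0.0736, -0.1274, -0.0919)
subtract pairs → two planes through P
[-0.5650 0.3220 -0.0830]·P = -0.0005;  [-0.5262 -0.2548 -0.2048]·P = -0.0059
det = 0.3134;  x = 0.0065+-0.2779z,  y = 0.0098+-0.2297z
quadratic in z: (1.1300)z²+(0.0763)z+(-0.0687)=0, √Δ=0.5624 → z ∈ {-0.2826, 0.2151}; z = -0.2826 (taking z<0)
x = 0.0851, y = 0.0748

(0.0851, 0.0748, -0.2826)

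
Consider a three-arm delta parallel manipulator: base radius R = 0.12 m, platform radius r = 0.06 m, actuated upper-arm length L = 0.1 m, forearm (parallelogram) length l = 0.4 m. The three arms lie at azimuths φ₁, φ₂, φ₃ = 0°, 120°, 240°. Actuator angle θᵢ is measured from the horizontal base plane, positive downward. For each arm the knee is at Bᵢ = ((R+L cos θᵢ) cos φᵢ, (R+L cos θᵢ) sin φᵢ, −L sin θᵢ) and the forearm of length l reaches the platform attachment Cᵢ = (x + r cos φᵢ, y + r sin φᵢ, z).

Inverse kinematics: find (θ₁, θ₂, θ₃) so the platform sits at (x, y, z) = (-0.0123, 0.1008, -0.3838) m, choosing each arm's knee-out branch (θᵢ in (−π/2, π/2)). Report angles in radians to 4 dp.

φ1=0.0° → target in arm frame (-0.0123, 0.1008)
  A cos θ + B sin θ = C:  0.0723·cos θ + -0.3838·sin θ = -0.0635
  θ1 = atan2(B,A) + arccos(C/0.3906) = 0.3494
φ2=120.0° → target in arm frame (0.0934, -0.0397)
  e−x'=-0.0334;  (l²−L²−(e−x')²−y'²−z²)/2L = 0.0000
  θ2 = atan2(B,A) + arccos(C/0.3853) = -0.0869
rotate P by −φ3: (-0.0811, -0.0611, -0.3838)
  e−x'=0.1411;  (l²−L²−(e−x')²−y'²−z²)/2L = -0.1048
  θ3 = atan2(B,A) + arccos(C/0.4089) = 0.6115

θ₁ = 0.3494, θ₂ = -0.0869, θ₃ = 0.6115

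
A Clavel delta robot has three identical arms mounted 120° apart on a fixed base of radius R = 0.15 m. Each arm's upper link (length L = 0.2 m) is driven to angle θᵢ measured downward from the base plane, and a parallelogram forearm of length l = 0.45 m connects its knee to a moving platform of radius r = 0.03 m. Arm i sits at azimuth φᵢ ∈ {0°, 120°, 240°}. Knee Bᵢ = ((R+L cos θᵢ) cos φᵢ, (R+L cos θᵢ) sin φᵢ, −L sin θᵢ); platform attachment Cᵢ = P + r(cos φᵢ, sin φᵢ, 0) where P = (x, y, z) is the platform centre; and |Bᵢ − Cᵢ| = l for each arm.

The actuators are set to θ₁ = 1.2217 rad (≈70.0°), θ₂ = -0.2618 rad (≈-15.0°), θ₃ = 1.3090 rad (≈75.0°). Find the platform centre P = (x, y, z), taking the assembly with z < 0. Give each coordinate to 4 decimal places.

centre 1 = (0.1884·cos0.0°, 0.1884·sin0.0°, -0.1879) = (0.1884, 0.0000, -0.1879)
centre 2 = (0.3132·cos120.0°, 0.3132·sin120.0°, 0.0518) = (-0.1566, 0.2712, 0.0518)
centre 3 = (0.1718·cos240.0°, 0.1718·sin240.0°, -0.1932) = (-0.0859, -0.1488, -0.1932)
eliminate P² terms by subtracting sphere 1 from 2 and 3
plane₁₂: -0.6900x+0.5425y+0.4794z = 0.0299
Cramer: x(z) = -0.0134+0.2723z;  y(z) = 0.0382-0.5374z
into |P−centre ₁|² = l²: 1.3629z² + 0.2250z + -0.1250 = 0;  Δ = 0.7320;  z = -0.3964 or 0.2314 → z<0 root = -0.3964
x = -0.1213, y = 0.2512

(-0.1213, 0.2512, -0.3964)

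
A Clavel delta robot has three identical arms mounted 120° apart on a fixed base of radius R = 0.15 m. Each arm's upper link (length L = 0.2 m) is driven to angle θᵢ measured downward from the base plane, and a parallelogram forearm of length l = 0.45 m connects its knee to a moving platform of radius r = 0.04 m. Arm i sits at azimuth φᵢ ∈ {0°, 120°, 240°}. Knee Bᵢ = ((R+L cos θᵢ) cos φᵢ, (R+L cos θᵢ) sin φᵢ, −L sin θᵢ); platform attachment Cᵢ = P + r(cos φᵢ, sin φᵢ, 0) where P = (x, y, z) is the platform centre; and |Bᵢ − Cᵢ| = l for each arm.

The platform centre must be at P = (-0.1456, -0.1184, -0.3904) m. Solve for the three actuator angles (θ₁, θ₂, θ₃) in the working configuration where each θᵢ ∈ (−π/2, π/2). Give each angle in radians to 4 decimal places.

θ₁ = 0.9598, θ₂ = 0.6108, θ₃ = -0.1743

rotate P by −φ1: (-0.1456, -0.1184, -0.3904)
  A=0.2556, B=-0.3904, C=(l²−L²−A²−y'²−z²)/(2L)=-0.1732
  γ=atan2(-0.3904,0.2556)=-0.9911;  ψ=arccos(-0.3711)=1.9510;  θ1=γ+ψ≈0.9598
rotate P by −φ2: (-0.0297, 0.1853, -0.3904)
  A cos θ + B sin θ = C:  0.1397·cos θ + -0.3904·sin θ = -0.1094
  γ=atan2(-0.3904,0.1397)=-1.2271;  ψ=arccos(-0.2639)=1.8379;  θ2=γ+ψ≈0.6108
arm 3 (φ=240.0°): x'=0.1753, y'=-0.0669
  A=-0.0653, B=-0.3904, C=(l²−L²−A²−y'²−z²)/(2L)=0.0034
  γ=atan2(-0.3904,-0.0653)=-1.7366;  ψ=arccos(0.0085)=1.5623;  θ3=γ+ψ≈-0.1743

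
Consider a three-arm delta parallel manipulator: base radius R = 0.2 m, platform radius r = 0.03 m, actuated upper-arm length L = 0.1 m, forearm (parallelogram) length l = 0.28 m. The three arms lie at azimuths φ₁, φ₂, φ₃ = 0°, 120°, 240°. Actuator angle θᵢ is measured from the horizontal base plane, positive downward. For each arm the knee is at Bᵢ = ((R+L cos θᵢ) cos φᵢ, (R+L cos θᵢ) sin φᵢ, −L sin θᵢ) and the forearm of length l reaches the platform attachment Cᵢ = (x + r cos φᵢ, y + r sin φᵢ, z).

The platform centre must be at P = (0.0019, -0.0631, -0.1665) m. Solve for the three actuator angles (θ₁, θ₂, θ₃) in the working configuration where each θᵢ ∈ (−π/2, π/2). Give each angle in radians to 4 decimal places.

θ₁ = 0.6109, θ₂ = 1.1344, θ₃ = -0.0865

rotate P by −φ1: (0.0019, -0.0631, -0.1665)
  A cos θ + B sin θ = C:  0.1681·cos θ + -0.1665·sin θ = 0.0422
  γ=atan2(-0.1665,0.1681)=-0.7806;  ψ=arccos(0.1783)=1.3915;  θ1=γ+ψ≈0.6109
φ2=120.0° → target in arm frame (-0.0556, 0.0299)
  A cos θ + B sin θ = C:  0.2256·cos θ + -0.1665·sin θ = -0.0556
  γ=atan2(-0.1665,0.2256)=-0.6358;  ψ=arccos(-0.1981)=1.7702;  θ2=γ+ψ≈1.1344
rotate P by −φ3: (0.0537, 0.0332, -0.1665)
  A=0.1163, B=-0.1665, C=(l²−L²−A²−y'²−z²)/(2L)=0.1302
  θ3 = atan2(B,A) + arccos(C/0.2031) = -0.0865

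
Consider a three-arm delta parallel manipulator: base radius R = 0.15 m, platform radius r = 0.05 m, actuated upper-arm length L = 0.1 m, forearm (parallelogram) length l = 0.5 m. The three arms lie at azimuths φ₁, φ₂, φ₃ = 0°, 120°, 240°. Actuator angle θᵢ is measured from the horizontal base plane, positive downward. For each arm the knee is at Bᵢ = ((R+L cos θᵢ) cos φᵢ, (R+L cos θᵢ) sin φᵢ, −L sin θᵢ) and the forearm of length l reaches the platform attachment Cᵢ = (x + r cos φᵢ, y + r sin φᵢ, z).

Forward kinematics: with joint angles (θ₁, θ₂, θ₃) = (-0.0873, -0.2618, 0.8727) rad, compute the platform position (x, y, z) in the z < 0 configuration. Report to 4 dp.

(0.0668, 0.1600, -0.4460)

φ1=0.0°: virtual centre (0.1996, 0.0000, 0.0087), radius l
S2 = (0.1966·cos120.0°, 0.1966·sin120.0°, 0.0259) = (-0.0983, 0.1703, 0.0259)
arm 3 at φ=240.0°: (R−r)+L cos θ3 = 0.1643;  S3 = (-0.0821, -0.1423, -0.0766)
eliminate P² terms by subtracting sphere 1 from 2 and 3
plane₁₂: -0.5958x+0.3405y+0.0343z = -0.0006
Cramer: x(z) = 0.0071-0.1338z;  y(z) = 0.0107-0.3349z
quadratic in z: (1.1300)z²+(0.0269)z+(-0.2128)=0, √Δ=0.9810 → z ∈ {-0.4460, 0.4222}; z = -0.4460 (taking z<0)
x = 0.0668, y = 0.1600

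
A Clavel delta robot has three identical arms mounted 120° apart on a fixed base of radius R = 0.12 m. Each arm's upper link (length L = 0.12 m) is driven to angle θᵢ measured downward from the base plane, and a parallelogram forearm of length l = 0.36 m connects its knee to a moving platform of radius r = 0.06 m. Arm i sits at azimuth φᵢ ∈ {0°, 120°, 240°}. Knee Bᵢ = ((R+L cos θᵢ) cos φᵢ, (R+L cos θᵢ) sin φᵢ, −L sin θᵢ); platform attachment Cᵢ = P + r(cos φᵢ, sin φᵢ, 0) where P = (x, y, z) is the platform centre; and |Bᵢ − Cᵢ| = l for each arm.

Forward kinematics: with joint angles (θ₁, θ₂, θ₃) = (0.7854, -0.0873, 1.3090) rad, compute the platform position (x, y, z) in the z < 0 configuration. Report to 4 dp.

arm 1 at φ=0.0°: ρ1 = 0.1449;  S1 = (0.1449, 0.0000, -0.0849)
S2 = (0.1795·cos120.0°, 0.1795·sin120.0°, 0.0105) = (-0.0898, 0.1555, 0.0105)
S3 = (0.0911·cos240.0°, 0.0911·sin240.0°, -0.1159) = (-0.0455, -0.0789, -0.1159)
eliminate P² terms by subtracting sphere 1 from 2 and 3
linear system: -0.4692x+0.3110y = 0.0042−0.1906z; -0.3808x+-0.1577y = -0.0065−-0.0621z
Cramer: x(z) = 0.0070+0.0559z;  y(z) = 0.0240-0.5287z
quadratic in z: (1.2827)z²+(0.1289)z+(-0.1028)=0, √Δ=0.7377 → z ∈ {-0.3378, 0.2373}; z = -0.3378 (taking z<0)
x = -0.0119, y = 0.2026

(-0.0119, 0.2026, -0.3378)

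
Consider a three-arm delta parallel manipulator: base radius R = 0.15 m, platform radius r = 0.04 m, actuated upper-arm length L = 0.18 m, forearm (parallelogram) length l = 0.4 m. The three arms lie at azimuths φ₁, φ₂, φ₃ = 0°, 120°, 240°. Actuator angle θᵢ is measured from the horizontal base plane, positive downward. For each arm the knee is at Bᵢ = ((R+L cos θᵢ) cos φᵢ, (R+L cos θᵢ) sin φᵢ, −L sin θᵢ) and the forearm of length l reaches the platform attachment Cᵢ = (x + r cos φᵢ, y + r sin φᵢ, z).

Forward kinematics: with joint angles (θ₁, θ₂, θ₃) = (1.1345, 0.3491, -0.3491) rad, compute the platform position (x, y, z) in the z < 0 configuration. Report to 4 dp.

(-0.1818, -0.0765, -0.3002)

φ1=0.0°: virtual centre (0.1861, 0.0000, -0.1631), radius l
arm 2 at φ=120.0°: (R−r)+L cos θ2 = 0.2791;  centre 2 = (-0.1396, 0.2417, -0.0616)
centre 3 = (0.2791·cos240.0°, 0.2791·sin240.0°, 0.0616) = (-0.1396, -0.2417, 0.0616)
eliminate P² terms by subtracting sphere 1 from 2 and 3
linear system: -0.6513x+0.4835y = 0.0205−0.2031z; -0.6513x+-0.4835y = 0.0205−0.4494z
Cramer: x(z) = -0.0314+0.5010z;  y(z) = 0.0000+0.2547z
into |P−centre ₁|² = l²: 1.3158z² + 0.1083z + -0.0861 = 0;  Δ = 0.4648;  z = -0.3002 or 0.2179 → z<0 root = -0.3002
x = -0.1818, y = -0.0765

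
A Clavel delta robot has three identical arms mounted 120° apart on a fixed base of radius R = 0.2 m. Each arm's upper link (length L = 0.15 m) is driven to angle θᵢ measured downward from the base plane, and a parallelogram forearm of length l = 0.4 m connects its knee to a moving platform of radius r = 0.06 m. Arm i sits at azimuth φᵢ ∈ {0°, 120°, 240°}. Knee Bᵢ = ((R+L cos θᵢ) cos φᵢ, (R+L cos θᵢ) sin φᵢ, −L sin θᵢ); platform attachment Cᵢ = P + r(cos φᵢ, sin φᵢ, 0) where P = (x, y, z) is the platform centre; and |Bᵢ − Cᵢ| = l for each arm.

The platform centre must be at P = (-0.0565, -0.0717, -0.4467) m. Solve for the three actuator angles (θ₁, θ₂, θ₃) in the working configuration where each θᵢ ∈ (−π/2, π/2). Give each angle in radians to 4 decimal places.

θ₁ = 1.2220, θ₂ = 1.1348, θ₃ = 0.6110

arm 1 (φ=0.0°): x'=-0.0565, y'=-0.0717
  e−x'=0.1965;  (l²−L²−(e−x')²−y'²−z²)/2L = -0.3526
  √(A²+B²)=0.4880;  θ1 = -1.1564+2.3784 ≈ 1.2220
arm 2 (φ=120.0°): x'=-0.0338, y'=0.0848
  A cos θ + B sin θ = C:  0.1738·cos θ + -0.4467·sin θ = -0.3315
  √(A²+B²)=0.4793;  θ2 = -1.1997+2.3345 ≈ 1.1348
φ3=240.0° → target in arm frame (0.0903, -0.0131)
  A cos θ + B sin θ = C:  0.0497·cos θ + -0.4467·sin θ = -0.2156
  θ3 = atan2(B,A) + arccos(C/0.4495) = 0.6110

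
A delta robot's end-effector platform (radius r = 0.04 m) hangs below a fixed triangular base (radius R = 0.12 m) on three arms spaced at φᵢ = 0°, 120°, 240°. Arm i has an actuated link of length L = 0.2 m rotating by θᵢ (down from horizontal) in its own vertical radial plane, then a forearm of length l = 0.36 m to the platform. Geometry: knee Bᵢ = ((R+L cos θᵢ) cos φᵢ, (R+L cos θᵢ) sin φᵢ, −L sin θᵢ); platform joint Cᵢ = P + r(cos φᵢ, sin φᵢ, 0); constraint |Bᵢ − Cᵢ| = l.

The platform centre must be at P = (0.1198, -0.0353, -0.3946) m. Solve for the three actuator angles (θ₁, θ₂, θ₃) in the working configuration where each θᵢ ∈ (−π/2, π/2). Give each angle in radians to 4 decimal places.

φ1=0.0° → target in arm frame (0.1198, -0.0353)
  A cos θ + B sin θ = C:  -0.0398·cos θ + -0.3946·sin θ = -0.1723
  γ=atan2(-0.3946,-0.0398)=-1.6713;  ψ=arccos(-0.4346)=2.0203;  θ1=γ+ψ≈0.3490
rotate P by −φ2: (-0.0905, -0.0861, -0.3946)
  A=0.1705, B=-0.3946, C=(l²−L²−A²−y'²−z²)/(2L)=-0.2565
  √(A²+B²)=0.4298;  θ2 = -1.1630+2.2101 ≈ 1.0471
arm 3 (φ=240.0°): x'=-0.0293, y'=0.1214
  e−x'=0.1093;  (l²−L²−(e−x')²−y'²−z²)/2L = -0.2320
  γ=atan2(-0.3946,0.1093)=-1.3005;  ψ=arccos(-0.5666)=2.1732;  θ3=γ+ψ≈0.8726

θ₁ = 0.3490, θ₂ = 1.0471, θ₃ = 0.8726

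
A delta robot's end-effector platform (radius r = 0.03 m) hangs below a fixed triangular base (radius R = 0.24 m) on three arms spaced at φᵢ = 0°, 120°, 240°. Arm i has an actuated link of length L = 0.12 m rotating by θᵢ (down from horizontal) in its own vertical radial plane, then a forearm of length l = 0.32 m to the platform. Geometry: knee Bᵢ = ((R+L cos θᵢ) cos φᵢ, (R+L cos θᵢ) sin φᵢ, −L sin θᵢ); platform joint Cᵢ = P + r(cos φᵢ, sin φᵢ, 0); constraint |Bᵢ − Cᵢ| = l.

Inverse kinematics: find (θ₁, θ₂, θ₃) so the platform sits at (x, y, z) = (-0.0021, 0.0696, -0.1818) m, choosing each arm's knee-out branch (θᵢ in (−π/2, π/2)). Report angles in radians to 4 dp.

θ₁ = 0.7858, θ₂ = 0.0870, θ₃ = 1.2214

arm 1 (φ=0.0°): x'=-0.0021, y'=0.0696
  A=0.2121, B=-0.1818, C=(l²−L²−A²−y'²−z²)/(2L)=0.0213
  √(A²+B²)=0.2794;  θ1 = -0.7086+1.4944 ≈ 0.7858
arm 2 (φ=120.0°): x'=0.0613, y'=-0.0330
  A cos θ + B sin θ = C:  0.1487·cos θ + -0.1818·sin θ = 0.1323
  √(A²+B²)=0.2349;  θ2 = -0.8853+0.9723 ≈ 0.0870
arm 3 (φ=240.0°): x'=-0.0592, y'=-0.0366
  e−x'=0.2692;  (l²−L²−(e−x')²−y'²−z²)/2L = -0.0786
  √(A²+B²)=0.3249;  θ3 = -0.5939+1.8153 ≈ 1.2214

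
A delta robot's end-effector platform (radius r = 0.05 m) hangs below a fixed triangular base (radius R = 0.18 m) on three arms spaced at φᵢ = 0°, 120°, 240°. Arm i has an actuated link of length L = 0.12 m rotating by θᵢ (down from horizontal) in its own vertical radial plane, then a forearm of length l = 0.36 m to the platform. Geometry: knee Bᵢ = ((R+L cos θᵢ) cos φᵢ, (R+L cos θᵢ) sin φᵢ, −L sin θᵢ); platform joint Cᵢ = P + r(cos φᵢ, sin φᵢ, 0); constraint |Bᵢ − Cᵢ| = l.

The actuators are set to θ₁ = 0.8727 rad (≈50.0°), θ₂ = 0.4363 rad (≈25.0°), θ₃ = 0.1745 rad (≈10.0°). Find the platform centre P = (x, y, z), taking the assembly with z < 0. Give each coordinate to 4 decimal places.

arm 1 at φ=0.0°: ρ1 = 0.2071;  centre 1 = (0.2071, 0.0000, -0.0919)
φ2=120.0°: virtual centre (-0.1194, 0.2068, -0.0507), radius l
arm 3 at φ=240.0°: ρ3 = 0.2482;  centre 3 = (-0.1241, -0.2149, -0.0208)
|centre ₂|²−|centre ₁|² = 0.0082;  |centre ₃|²−|centre ₁|² = 0.0107
plane₁₂: -0.6530x+0.4135y+0.0824z = 0.0082
det = 0.5547;  x = -0.0143+0.1699z,  y = -0.0027+0.0690z
quadratic in z: (1.0336)z²+(0.1082)z+(-0.0721)=0, √Δ=0.5566 → z ∈ {-0.3216, 0.2169}; z = -0.3216 (taking z<0)
x = -0.0690, y = -0.0249

(-0.0690, -0.0249, -0.3216)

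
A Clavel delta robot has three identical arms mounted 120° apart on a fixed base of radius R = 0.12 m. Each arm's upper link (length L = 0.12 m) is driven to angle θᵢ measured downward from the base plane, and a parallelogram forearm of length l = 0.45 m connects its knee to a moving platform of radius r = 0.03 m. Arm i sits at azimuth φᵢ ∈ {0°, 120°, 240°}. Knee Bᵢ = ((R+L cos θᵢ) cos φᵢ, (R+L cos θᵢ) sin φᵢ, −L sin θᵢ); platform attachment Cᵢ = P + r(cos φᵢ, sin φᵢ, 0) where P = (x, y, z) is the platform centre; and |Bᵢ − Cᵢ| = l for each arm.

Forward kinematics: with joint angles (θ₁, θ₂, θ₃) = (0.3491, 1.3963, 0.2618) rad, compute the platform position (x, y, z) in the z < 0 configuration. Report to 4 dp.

O1 = (0.2028·cos0.0°, 0.2028·sin0.0°, -0.0410) = (0.2028, 0.0000, -0.0410)
arm 2 at φ=120.0°: (R−r)+L cos θ2 = 0.1108;  O2 = (-0.0554, 0.0960, -0.1182)
arm 3 at φ=240.0°: (R−r)+L cos θ3 = 0.2059;  O3 = (-0.1030, -0.1783, -0.0311)
subtract pairs → two planes through P
linear system: -0.5164x+0.1920y = -0.0165−-0.1543z; -0.6114x+-0.3566y = 0.0006−0.0200z
Cramer: x(z) = 0.0192-0.1697z;  y(z) = -0.0345+0.3470z
quadratic in z: (1.1492)z²+(0.1204)z+(-0.1659)=0, √Δ=0.8816 → z ∈ {-0.4360, 0.3312}; z = -0.4360 (taking z<0)
x = 0.0932, y = -0.1858

(0.0932, -0.1858, -0.4360)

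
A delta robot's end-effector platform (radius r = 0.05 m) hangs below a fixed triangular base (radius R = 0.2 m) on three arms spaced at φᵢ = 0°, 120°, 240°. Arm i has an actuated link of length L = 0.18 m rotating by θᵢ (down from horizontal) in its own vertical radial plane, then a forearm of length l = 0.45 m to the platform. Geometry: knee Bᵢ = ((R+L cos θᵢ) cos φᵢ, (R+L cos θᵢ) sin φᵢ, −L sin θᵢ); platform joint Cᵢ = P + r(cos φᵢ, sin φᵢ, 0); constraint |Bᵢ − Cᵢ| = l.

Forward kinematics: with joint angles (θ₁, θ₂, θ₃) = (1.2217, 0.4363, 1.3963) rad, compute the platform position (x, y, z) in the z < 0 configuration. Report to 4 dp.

(-0.0525, 0.1559, -0.4984)

arm 1 at φ=0.0°: (R−r)+L cos θ1 = 0.2116;  S1 = (0.2116, 0.0000, -0.1691)
S2 = (0.3131·cos120.0°, 0.3131·sin120.0°, -0.0761) = (-0.1566, 0.2712, -0.0761)
S3 = (0.1813·cos240.0°, 0.1813·sin240.0°, -0.1773) = (-0.0906, -0.1570, -0.1773)
eliminate P² terms by subtracting sphere 1 from 2 and 3
linear system: -0.7363x+0.5424y = 0.0305−0.1862z; -0.6044x+-0.3139y = -0.0091−-0.0162z
Cramer: x(z) = -0.0083+0.0888z;  y(z) = 0.0449-0.2227z
sphere 1 gives Az²+Bz+C=0 with A=1.0575, B=0.2792, C=-0.1235;  B²−4AC=0.6005;  roots -0.4984, 0.2344;  negative root z = -0.4984
x = -0.0525, y = 0.1559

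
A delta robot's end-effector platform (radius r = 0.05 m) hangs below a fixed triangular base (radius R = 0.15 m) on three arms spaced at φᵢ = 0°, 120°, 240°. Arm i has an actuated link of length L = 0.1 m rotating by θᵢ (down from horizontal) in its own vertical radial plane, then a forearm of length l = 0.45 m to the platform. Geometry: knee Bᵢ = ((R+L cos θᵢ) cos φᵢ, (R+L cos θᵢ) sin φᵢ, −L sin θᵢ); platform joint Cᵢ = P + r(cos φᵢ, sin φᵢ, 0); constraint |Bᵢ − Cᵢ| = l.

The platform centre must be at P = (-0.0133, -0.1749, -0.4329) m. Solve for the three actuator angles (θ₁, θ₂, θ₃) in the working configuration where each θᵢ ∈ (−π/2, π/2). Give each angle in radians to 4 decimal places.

θ₁ = 0.6986, θ₂ = 1.2220, θ₃ = -0.0871

rotate P by −φ1: (-0.0133, -0.1749, -0.4329)
  e−x'=0.1133;  (l²−L²−(e−x')²−y'²−z²)/2L = -0.1916
  γ=atan2(-0.4329,0.1133)=-1.3148;  ψ=arccos(-0.4283)=2.0134;  θ1=γ+ψ≈0.6986
arm 2 (φ=120.0°): x'=-0.1448, y'=0.0990
  e−x'=0.2448;  (l²−L²−(e−x')²−y'²−z²)/2L = -0.3232
  γ=atan2(-0.4329,0.2448)=-1.0561;  ψ=arccos(-0.6498)=2.2781;  θ2=γ+ψ≈1.2220
arm 3 (φ=240.0°): x'=0.1581, y'=0.0759
  e−x'=-0.0581;  (l²−L²−(e−x')²−y'²−z²)/2L = -0.0202
  θ3 = atan2(B,A) + arccos(C/0.4368) = -0.0871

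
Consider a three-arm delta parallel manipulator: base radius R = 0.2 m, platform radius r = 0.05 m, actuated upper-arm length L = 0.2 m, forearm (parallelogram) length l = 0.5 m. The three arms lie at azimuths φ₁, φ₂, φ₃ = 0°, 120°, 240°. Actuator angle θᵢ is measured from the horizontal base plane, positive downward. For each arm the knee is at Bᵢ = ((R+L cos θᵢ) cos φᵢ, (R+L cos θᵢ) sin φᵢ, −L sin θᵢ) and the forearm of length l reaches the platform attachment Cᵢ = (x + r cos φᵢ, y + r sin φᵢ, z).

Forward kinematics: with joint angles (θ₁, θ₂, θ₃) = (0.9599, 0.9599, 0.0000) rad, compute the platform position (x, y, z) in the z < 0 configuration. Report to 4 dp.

(-0.0935, -0.1620, -0.4727)

φ1=0.0°: virtual centre (0.2647, 0.0000, -0.1638), radius l
arm 2 at φ=120.0°: e+L cos θ2 = 0.2647;  O2 = (-0.1324, 0.2293, -0.1638)
φ3=240.0°: virtual centre (-0.1750, -0.3031, 0.0000), radius l
|O₂|²−|O₁|² = 0.0000;  |O₃|²−|O₁|² = 0.0256
plane₁₂: -0.7942x+0.4585y+0.0000z = 0.0000
Cramer: x(z) = -0.0133+0.1698z;  y(z) = -0.0230+0.2941z
quadratic in z: (1.1154)z²+(0.2197)z+(-0.1454)=0, √Δ=0.8347 → z ∈ {-0.4727, 0.2757}; z = -0.4727 (taking z<0)
x = -0.0935, y = -0.1620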